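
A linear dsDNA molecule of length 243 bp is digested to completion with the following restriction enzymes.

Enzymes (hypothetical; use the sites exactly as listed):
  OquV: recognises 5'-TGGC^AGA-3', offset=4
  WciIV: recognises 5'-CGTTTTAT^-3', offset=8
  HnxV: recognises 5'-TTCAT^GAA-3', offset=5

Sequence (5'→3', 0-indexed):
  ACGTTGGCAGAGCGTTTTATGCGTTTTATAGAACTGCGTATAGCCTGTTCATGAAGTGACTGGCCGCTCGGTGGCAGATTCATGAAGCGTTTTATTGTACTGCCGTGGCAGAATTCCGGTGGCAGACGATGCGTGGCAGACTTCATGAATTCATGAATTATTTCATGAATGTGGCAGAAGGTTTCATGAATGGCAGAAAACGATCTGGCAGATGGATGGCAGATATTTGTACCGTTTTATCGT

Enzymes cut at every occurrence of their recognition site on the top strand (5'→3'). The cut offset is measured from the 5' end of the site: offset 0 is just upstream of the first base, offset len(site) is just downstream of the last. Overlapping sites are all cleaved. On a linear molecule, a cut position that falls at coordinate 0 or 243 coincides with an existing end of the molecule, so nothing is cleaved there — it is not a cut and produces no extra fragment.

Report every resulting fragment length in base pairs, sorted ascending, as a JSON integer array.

[3,7,8,8,8,9,9,9,11,12,12,12,12,14,14,14,15,20,23,23]

Per-enzyme occurrences:
  OquV (TGGCAGA, off=4): starts [4, 71, 105, 119, 133, 171, 190, 205, 216] → cuts [8, 75, 109, 123, 137, 175, 194, 209, 220]
  WciIV (CGTTTTAT, off=8): starts [12, 21, 87, 232] → cuts [20, 29, 95, 240]
  HnxV (TTCATGAA, off=5): starts [47, 78, 141, 149, 161, 182] → cuts [52, 83, 146, 154, 166, 187]

Pooled cuts: [8, 20, 29, 52, 75, 83, 95, 109, 123, 137, 146, 154, 166, 175, 187, 194, 209, 220, 240]

Fragments:
  [0,8): 8 bp
  [8,20): 12 bp
  [20,29): 9 bp
  [29,52): 23 bp
  [52,75): 23 bp
  [75,83): 8 bp
  [83,95): 12 bp
  [95,109): 14 bp
  [109,123): 14 bp
  [123,137): 14 bp
  [137,146): 9 bp
  [146,154): 8 bp
  [154,166): 12 bp
  [166,175): 9 bp
  [175,187): 12 bp
  [187,194): 7 bp
  [194,209): 15 bp
  [209,220): 11 bp
  [220,240): 20 bp
  [240,243): 3 bp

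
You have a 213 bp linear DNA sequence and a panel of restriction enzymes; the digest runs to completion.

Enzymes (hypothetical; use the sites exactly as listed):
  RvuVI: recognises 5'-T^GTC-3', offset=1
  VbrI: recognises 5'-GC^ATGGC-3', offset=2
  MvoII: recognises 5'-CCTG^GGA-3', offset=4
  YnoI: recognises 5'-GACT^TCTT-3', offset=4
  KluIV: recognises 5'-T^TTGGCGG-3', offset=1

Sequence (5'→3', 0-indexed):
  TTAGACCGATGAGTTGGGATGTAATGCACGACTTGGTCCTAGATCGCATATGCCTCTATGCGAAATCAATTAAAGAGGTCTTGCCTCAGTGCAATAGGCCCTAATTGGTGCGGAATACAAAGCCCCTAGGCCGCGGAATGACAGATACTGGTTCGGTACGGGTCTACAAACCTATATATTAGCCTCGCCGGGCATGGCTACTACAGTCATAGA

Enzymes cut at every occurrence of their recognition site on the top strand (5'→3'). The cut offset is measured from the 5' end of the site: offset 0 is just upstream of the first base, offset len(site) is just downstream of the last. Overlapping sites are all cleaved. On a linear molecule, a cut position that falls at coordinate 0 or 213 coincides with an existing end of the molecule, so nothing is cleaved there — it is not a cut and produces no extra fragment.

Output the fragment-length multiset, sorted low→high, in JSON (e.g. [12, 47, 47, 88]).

Scan for sites:
  RvuVI (TGTC, off=1): no sites
  VbrI GCATGGC/2: at [191] ⇒ [193]
  MvoII (CCTGGGA, off=4): no sites
  YnoI (GACTTCTT, off=4): no sites
  KluIV (TTTGGCGG, off=1): no sites

Pooled cuts: [193]

Fragment lengths:
  [0,193): 193 bp
  [193,213): 20 bp

[20,193]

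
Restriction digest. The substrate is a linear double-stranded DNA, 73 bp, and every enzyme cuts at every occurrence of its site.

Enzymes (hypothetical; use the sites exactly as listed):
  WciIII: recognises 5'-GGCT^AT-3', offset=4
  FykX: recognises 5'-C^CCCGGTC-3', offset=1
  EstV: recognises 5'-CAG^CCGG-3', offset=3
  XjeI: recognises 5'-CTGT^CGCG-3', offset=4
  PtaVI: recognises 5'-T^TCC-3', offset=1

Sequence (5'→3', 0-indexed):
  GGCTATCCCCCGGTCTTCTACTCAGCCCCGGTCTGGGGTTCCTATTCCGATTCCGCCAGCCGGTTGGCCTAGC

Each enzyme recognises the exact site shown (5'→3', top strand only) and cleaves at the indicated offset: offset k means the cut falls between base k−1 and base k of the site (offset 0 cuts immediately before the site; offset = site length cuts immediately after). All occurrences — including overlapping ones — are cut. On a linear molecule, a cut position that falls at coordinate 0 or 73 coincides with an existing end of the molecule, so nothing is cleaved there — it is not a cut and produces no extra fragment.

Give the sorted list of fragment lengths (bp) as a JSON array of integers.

Per-enzyme occurrences:
  WciIII (GGCTAT, off=4): starts [0] → cuts [4]
  FykX (CCCCGGTC, off=1): starts [7, 25] → cuts [8, 26]
  EstV (CAGCCGG, off=3): starts [56] → cuts [59]
  XjeI (CTGTCGCG, off=4): no sites
  PtaVI (TTCC, off=1): starts [38, 44, 50] → cuts [39, 45, 51]

Pooled cuts: [4, 8, 26, 39, 45, 51, 59]

Fragments:
  [0,4): 4 bp
  [4,8): 4 bp
  [8,26): 18 bp
  [26,39): 13 bp
  [39,45): 6 bp
  [45,51): 6 bp
  [51,59): 8 bp
  [59,73): 14 bp

[4,4,6,6,8,13,14,18]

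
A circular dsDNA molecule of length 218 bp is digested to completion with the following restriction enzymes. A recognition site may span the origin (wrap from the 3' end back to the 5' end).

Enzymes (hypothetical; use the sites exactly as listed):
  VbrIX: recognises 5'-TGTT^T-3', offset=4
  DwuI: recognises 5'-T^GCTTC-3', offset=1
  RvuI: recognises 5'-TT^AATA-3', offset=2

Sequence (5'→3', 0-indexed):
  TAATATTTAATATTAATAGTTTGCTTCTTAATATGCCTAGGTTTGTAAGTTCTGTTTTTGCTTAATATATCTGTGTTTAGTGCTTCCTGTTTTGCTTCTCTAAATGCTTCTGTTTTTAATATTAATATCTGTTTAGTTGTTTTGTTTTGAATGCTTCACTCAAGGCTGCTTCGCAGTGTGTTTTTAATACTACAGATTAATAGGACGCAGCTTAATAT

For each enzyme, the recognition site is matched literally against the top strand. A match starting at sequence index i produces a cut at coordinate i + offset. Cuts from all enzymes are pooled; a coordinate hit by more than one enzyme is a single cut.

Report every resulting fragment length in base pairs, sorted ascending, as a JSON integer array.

[2,3,3,4,5,6,6,6,6,7,7,7,8,8,9,10,10,12,13,14,15,15,15,27]

Per-enzyme occurrences:
  VbrIX TGTTT/4: at [52, 73, 87, 110, 129, 137, 142, 178] ⇒ [56, 77, 91, 114, 133, 141, 146, 182]
  DwuI TGCTTC/1: at [21, 80, 92, 104, 151, 166] ⇒ [22, 81, 93, 105, 152, 167]
  RvuI TTAATA/2: at [6, 12, 27, 61, 115, 121, 183, 196, 211, 217] ⇒ [1, 8, 14, 29, 63, 117, 123, 185, 198, 213]

All cut coordinates (distinct, sorted): [1, 8, 14, 22, 29, 56, 63, 77, 81, 91, 93, 105, 114, 117, 123, 133, 141, 146, 152, 167, 182, 185, 198, 213]

Fragments:
  1→8: 7 bp
  8→14: 6 bp
  14→22: 8 bp
  22→29: 7 bp
  29→56: 27 bp
  56→63: 7 bp
  63→77: 14 bp
  77→81: 4 bp
  81→91: 10 bp
  91→93: 2 bp
  93→105: 12 bp
  105→114: 9 bp
  114→117: 3 bp
  117→123: 6 bp
  123→133: 10 bp
  133→141: 8 bp
  141→146: 5 bp
  146→152: 6 bp
  152→167: 15 bp
  167→182: 15 bp
  182→185: 3 bp
  185→198: 13 bp
  198→213: 15 bp
  213→1 (wrap): 218-213+1 = 6 bp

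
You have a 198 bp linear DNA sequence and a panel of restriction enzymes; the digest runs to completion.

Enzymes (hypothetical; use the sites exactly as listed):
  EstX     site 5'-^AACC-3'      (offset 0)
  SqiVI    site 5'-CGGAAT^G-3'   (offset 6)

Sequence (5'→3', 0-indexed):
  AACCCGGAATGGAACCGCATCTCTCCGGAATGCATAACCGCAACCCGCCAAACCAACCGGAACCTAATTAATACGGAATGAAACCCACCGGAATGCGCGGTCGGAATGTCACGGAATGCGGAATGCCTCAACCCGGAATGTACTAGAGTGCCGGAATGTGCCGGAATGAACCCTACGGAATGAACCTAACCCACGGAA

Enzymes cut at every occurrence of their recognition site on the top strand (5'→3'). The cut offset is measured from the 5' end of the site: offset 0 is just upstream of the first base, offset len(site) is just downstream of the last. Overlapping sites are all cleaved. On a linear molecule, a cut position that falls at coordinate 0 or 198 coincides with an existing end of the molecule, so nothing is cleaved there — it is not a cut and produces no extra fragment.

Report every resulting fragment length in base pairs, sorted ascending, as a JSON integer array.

Site scan:
  EstX (AACC, off=0): starts [0, 12, 35, 41, 50, 54, 60, 81, 129, 168, 182, 187] → cuts [12, 35, 41, 50, 54, 60, 81, 129, 168, 182, 187] (position 0 is a terminus of the linear molecule — no cut)
  SqiVI (CGGAATG, off=6): starts [4, 25, 73, 88, 101, 111, 118, 133, 151, 161, 175] → cuts [10, 31, 79, 94, 107, 117, 124, 139, 157, 167, 181]

All cut coordinates (distinct, sorted): [10, 12, 31, 35, 41, 50, 54, 60, 79, 81, 94, 107, 117, 124, 129, 139, 157, 167, 168, 181, 182, 187]

Fragments:
  [0,10): 10 bp
  [10,12): 2 bp
  [12,31): 19 bp
  [31,35): 4 bp
  [35,41): 6 bp
  [41,50): 9 bp
  [50,54): 4 bp
  [54,60): 6 bp
  [60,79): 19 bp
  [79,81): 2 bp
  [81,94): 13 bp
  [94,107): 13 bp
  [107,117): 10 bp
  [117,124): 7 bp
  [124,129): 5 bp
  [129,139): 10 bp
  [139,157): 18 bp
  [157,167): 10 bp
  [167,168): 1 bp
  [168,181): 13 bp
  [181,182): 1 bp
  [182,187): 5 bp
  [187,198): 11 bp

[1,1,2,2,4,4,5,5,6,6,7,9,10,10,10,10,11,13,13,13,18,19,19]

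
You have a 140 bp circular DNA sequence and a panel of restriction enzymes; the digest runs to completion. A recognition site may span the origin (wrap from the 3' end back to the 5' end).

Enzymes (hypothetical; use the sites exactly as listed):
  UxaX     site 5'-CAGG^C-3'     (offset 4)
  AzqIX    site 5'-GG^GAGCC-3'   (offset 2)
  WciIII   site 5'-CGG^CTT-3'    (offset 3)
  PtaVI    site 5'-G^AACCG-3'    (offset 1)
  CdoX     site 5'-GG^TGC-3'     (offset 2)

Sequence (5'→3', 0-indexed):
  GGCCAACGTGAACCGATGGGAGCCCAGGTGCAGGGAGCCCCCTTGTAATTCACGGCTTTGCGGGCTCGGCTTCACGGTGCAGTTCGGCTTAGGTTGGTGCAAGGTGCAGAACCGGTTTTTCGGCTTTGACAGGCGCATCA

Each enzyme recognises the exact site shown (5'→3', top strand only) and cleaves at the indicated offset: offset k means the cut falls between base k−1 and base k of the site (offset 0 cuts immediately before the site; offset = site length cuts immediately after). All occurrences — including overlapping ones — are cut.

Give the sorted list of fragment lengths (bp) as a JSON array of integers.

[5,6,7,8,8,9,9,9,10,10,10,14,14,21]

Scan for sites:
  UxaX CAGGC/4: at [129, 138] ⇒ [2, 133]
  AzqIX GGGAGCC/2: at [17, 32] ⇒ [19, 34]
  WciIII CGGCTT/3: at [52, 66, 84, 120] ⇒ [55, 69, 87, 123]
  PtaVI GAACCG/1: at [9, 108] ⇒ [10, 109]
  CdoX GGTGC/2: at [26, 75, 95, 102] ⇒ [28, 77, 97, 104]

Pooled cuts: [2, 10, 19, 28, 34, 55, 69, 77, 87, 97, 104, 109, 123, 133]

Fragment lengths:
  2→10: 8 bp
  10→19: 9 bp
  19→28: 9 bp
  28→34: 6 bp
  34→55: 21 bp
  55→69: 14 bp
  69→77: 8 bp
  77→87: 10 bp
  87→97: 10 bp
  97→104: 7 bp
  104→109: 5 bp
  109→123: 14 bp
  123→133: 10 bp
  133→2 (wrap): 140-133+2 = 9 bp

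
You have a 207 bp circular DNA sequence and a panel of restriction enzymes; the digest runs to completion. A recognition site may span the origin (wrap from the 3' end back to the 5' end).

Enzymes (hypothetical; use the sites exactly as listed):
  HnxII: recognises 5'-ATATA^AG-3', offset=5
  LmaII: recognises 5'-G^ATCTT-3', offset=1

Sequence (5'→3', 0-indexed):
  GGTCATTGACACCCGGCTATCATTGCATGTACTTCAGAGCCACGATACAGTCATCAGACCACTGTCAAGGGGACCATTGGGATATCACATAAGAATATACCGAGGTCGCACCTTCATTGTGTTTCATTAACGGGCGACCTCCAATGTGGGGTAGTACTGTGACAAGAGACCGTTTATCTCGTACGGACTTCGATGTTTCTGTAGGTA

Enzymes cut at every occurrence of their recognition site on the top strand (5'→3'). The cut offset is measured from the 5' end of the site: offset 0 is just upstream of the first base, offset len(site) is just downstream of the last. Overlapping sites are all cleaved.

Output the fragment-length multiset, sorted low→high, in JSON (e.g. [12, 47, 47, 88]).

Per-enzyme occurrences:
  HnxII (ATATAAG, off=5): no sites
  LmaII (GATCTT, off=1): no sites

Pooled cuts: ∅

Fragment lengths:
  no cuts → one circular fragment of 207 bp

[207]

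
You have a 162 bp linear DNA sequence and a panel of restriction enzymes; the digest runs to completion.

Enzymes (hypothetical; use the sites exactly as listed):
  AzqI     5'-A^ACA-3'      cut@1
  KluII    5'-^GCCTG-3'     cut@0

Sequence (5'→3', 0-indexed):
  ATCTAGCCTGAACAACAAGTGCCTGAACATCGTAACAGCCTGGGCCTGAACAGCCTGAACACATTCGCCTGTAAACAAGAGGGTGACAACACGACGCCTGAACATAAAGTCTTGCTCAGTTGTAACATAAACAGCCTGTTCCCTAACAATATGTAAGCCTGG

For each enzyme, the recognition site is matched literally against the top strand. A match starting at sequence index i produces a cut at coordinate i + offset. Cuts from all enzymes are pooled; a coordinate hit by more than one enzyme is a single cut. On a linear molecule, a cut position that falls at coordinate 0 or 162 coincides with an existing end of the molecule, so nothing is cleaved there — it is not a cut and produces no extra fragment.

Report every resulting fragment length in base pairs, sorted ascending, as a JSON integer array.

Scan for sites:
  AzqI AACA/1: at [10, 13, 25, 33, 48, 57, 73, 87, 100, 123, 129, 144] ⇒ [11, 14, 26, 34, 49, 58, 74, 88, 101, 124, 130, 145]
  KluII GCCTG/0: at [5, 20, 37, 43, 52, 66, 95, 133, 156] ⇒ [5, 20, 37, 43, 52, 66, 95, 133, 156]

Pooled cuts: [5, 11, 14, 20, 26, 34, 37, 43, 49, 52, 58, 66, 74, 88, 95, 101, 124, 130, 133, 145, 156]

Fragment lengths:
  [0,5): 5 bp
  [5,11): 6 bp
  [11,14): 3 bp
  [14,20): 6 bp
  [20,26): 6 bp
  [26,34): 8 bp
  [34,37): 3 bp
  [37,43): 6 bp
  [43,49): 6 bp
  [49,52): 3 bp
  [52,58): 6 bp
  [58,66): 8 bp
  [66,74): 8 bp
  [74,88): 14 bp
  [88,95): 7 bp
  [95,101): 6 bp
  [101,124): 23 bp
  [124,130): 6 bp
  [130,133): 3 bp
  [133,145): 12 bp
  [145,156): 11 bp
  [156,162): 6 bp

[3,3,3,3,5,6,6,6,6,6,6,6,6,6,7,8,8,8,11,12,14,23]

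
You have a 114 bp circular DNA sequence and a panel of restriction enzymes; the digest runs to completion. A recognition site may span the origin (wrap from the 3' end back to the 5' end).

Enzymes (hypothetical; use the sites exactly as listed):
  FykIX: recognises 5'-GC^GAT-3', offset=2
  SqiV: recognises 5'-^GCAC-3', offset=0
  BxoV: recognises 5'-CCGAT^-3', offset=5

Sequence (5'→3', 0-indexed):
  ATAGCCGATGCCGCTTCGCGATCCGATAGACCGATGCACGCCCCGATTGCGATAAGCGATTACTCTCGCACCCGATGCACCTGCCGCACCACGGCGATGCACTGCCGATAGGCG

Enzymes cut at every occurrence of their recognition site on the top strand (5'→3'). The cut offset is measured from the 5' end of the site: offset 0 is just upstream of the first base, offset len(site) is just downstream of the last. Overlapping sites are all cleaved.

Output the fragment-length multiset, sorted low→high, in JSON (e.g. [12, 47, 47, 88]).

Site scan:
  FykIX GCGAT/2: at [17, 48, 55, 93, 111] ⇒ [19, 50, 57, 95, 113]
  SqiV GCAC/0: at [35, 67, 76, 85, 98] ⇒ [35, 67, 76, 85, 98]
  BxoV CCGAT/5: at [4, 22, 30, 42, 71, 104] ⇒ [9, 27, 35, 47, 76, 109]

Pooled cuts: [9, 19, 27, 35, 47, 50, 57, 67, 76, 85, 95, 98, 109, 113]

Fragment lengths:
  9→19: 10 bp
  19→27: 8 bp
  27→35: 8 bp
  35→47: 12 bp
  47→50: 3 bp
  50→57: 7 bp
  57→67: 10 bp
  67→76: 9 bp
  76→85: 9 bp
  85→95: 10 bp
  95→98: 3 bp
  98→109: 11 bp
  109→113: 4 bp
  113→9 (wrap): 114-113+9 = 10 bp

[3,3,4,7,8,8,9,9,10,10,10,10,11,12]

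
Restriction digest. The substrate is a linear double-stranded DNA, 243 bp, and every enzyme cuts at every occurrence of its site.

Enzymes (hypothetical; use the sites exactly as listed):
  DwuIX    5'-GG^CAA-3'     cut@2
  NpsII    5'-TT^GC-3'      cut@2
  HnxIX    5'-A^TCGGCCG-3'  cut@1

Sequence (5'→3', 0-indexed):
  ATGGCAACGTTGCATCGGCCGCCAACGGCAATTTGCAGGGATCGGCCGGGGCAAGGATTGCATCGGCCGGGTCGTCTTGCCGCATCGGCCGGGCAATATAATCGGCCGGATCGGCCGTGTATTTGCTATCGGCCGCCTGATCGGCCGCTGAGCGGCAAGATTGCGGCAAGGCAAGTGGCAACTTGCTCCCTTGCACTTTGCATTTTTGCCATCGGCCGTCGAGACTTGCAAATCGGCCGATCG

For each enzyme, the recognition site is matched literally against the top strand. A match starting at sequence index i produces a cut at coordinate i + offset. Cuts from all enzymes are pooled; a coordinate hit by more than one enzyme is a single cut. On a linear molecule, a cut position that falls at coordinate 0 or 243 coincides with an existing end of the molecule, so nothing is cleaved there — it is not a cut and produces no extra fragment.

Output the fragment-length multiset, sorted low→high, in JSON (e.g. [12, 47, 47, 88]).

Per-enzyme occurrences:
  DwuIX GGCAA/2: at [2, 26, 49, 91, 153, 164, 169, 176] ⇒ [4, 28, 51, 93, 155, 166, 171, 178]
  NpsII TTGC/2: at [9, 32, 57, 76, 122, 160, 182, 190, 197, 205, 225] ⇒ [11, 34, 59, 78, 124, 162, 184, 192, 199, 207, 227]
  HnxIX ATCGGCCG/1: at [13, 40, 61, 83, 100, 109, 127, 139, 210, 231] ⇒ [14, 41, 62, 84, 101, 110, 128, 140, 211, 232]

Pooled cuts: [4, 11, 14, 28, 34, 41, 51, 59, 62, 78, 84, 93, 101, 110, 124, 128, 140, 155, 162, 166, 171, 178, 184, 192, 199, 207, 211, 227, 232]

Fragment lengths:
  [0,4): 4 bp
  [4,11): 7 bp
  [11,14): 3 bp
  [14,28): 14 bp
  [28,34): 6 bp
  [34,41): 7 bp
  [41,51): 10 bp
  [51,59): 8 bp
  [59,62): 3 bp
  [62,78): 16 bp
  [78,84): 6 bp
  [84,93): 9 bp
  [93,101): 8 bp
  [101,110): 9 bp
  [110,124): 14 bp
  [124,128): 4 bp
  [128,140): 12 bp
  [140,155): 15 bp
  [155,162): 7 bp
  [162,166): 4 bp
  [166,171): 5 bp
  [171,178): 7 bp
  [178,184): 6 bp
  [184,192): 8 bp
  [192,199): 7 bp
  [199,207): 8 bp
  [207,211): 4 bp
  [211,227): 16 bp
  [227,232): 5 bp
  [232,243): 11 bp

[3,3,4,4,4,4,5,5,6,6,6,7,7,7,7,7,8,8,8,8,9,9,10,11,12,14,14,15,16,16]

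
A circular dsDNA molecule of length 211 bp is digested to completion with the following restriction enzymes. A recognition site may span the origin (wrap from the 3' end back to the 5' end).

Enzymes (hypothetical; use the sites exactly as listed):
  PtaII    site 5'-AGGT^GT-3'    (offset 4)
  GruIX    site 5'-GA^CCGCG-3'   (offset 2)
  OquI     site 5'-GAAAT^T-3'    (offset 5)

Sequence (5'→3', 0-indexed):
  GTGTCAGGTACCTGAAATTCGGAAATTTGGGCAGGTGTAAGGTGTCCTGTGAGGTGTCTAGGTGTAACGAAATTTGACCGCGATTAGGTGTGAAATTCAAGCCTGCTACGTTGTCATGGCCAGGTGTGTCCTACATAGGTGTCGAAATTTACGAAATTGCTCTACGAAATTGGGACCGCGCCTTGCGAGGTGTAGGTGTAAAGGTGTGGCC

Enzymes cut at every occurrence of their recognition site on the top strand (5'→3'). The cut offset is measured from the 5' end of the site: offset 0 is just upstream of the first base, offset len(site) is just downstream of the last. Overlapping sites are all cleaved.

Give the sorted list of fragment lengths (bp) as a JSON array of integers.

[4,5,6,7,7,8,8,8,8,9,10,10,12,12,13,15,16,24,29]

Scan for sites:
  PtaII AGGTGT/4: at [32, 39, 51, 59, 85, 121, 136, 187, 193, 201] ⇒ [36, 43, 55, 63, 89, 125, 140, 191, 197, 205]
  GruIX GACCGCG/2: at [75, 173] ⇒ [77, 175]
  OquI GAAATT/5: at [13, 21, 68, 91, 143, 152, 165] ⇒ [18, 26, 73, 96, 148, 157, 170]

All cut coordinates (distinct, sorted): [18, 26, 36, 43, 55, 63, 73, 77, 89, 96, 125, 140, 148, 157, 170, 175, 191, 197, 205]

Fragments:
  18→26: 8 bp
  26→36: 10 bp
  36→43: 7 bp
  43→55: 12 bp
  55→63: 8 bp
  63→73: 10 bp
  73→77: 4 bp
  77→89: 12 bp
  89→96: 7 bp
  96→125: 29 bp
  125→140: 15 bp
  140→148: 8 bp
  148→157: 9 bp
  157→170: 13 bp
  170→175: 5 bp
  175→191: 16 bp
  191→197: 6 bp
  197→205: 8 bp
  205→18 (wrap): 211-205+18 = 24 bp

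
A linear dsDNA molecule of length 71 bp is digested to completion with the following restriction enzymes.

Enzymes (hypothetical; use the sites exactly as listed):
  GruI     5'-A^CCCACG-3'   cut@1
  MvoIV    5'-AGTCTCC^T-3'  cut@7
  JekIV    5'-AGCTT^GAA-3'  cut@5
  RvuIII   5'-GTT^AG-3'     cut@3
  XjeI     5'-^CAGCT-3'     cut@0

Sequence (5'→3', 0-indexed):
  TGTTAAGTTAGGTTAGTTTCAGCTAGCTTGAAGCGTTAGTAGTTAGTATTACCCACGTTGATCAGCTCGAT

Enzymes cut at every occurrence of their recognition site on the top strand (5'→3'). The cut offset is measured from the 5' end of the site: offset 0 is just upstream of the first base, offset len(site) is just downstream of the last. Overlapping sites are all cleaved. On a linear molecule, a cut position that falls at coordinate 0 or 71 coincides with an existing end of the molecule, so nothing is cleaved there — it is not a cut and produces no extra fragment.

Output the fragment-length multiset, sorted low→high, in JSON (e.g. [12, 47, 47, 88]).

[5,5,7,7,8,9,9,10,11]

Scan for sites:
  GruI ACCCACG/1: at [50] ⇒ [51]
  MvoIV (AGTCTCCT, off=7): no sites
  JekIV AGCTTGAA/5: at [24] ⇒ [29]
  RvuIII GTTAG/3: at [6, 11, 34, 41] ⇒ [9, 14, 37, 44]
  XjeI CAGCT/0: at [19, 62] ⇒ [19, 62]

All cut coordinates (distinct, sorted): [9, 14, 19, 29, 37, 44, 51, 62]

Fragment lengths:
  [0,9): 9 bp
  [9,14): 5 bp
  [14,19): 5 bp
  [19,29): 10 bp
  [29,37): 8 bp
  [37,44): 7 bp
  [44,51): 7 bp
  [51,62): 11 bp
  [62,71): 9 bp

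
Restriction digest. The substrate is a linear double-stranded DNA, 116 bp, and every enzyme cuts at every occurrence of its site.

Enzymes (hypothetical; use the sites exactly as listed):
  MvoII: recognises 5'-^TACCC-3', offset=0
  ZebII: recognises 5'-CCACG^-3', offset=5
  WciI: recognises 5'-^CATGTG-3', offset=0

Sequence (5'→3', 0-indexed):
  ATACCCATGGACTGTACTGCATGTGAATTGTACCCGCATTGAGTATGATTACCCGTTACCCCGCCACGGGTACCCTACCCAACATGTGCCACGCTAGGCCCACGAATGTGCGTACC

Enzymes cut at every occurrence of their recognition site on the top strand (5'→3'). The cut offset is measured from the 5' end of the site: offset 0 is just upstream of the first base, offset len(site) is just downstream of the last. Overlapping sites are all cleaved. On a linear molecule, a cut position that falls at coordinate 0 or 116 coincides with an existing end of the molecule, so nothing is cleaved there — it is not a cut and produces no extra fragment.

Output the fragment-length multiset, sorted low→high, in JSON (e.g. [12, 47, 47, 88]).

[1,2,5,7,7,11,11,11,12,12,18,19]

Scan for sites:
  MvoII TACCC/0: at [1, 30, 49, 56, 70, 75] ⇒ [1, 30, 49, 56, 70, 75]
  ZebII CCACG/5: at [63, 88, 99] ⇒ [68, 93, 104]
  WciI CATGTG/0: at [19, 82] ⇒ [19, 82]

Pooled cuts: [1, 19, 30, 49, 56, 68, 70, 75, 82, 93, 104]

Fragments:
  [0,1): 1 bp
  [1,19): 18 bp
  [19,30): 11 bp
  [30,49): 19 bp
  [49,56): 7 bp
  [56,68): 12 bp
  [68,70): 2 bp
  [70,75): 5 bp
  [75,82): 7 bp
  [82,93): 11 bp
  [93,104): 11 bp
  [104,116): 12 bp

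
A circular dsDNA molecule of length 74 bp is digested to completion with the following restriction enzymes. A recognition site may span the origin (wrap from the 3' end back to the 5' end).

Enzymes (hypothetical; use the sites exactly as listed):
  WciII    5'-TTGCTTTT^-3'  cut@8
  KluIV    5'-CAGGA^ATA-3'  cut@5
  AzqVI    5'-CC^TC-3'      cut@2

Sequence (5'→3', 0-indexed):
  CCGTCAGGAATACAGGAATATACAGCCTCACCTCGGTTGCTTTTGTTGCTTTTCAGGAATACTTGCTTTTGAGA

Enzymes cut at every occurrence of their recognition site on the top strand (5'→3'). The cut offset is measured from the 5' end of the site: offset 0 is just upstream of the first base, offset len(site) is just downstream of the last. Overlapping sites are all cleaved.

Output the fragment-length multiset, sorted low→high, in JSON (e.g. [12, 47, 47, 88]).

[5,5,8,9,10,12,12,13]

Site scan:
  WciII (TTGCTTTT, off=8): starts [36, 45, 62] → cuts [44, 53, 70]
  KluIV (CAGGAATA, off=5): starts [4, 12, 53] → cuts [9, 17, 58]
  AzqVI (CCTC, off=2): starts [25, 30] → cuts [27, 32]

All cut coordinates (distinct, sorted): [9, 17, 27, 32, 44, 53, 58, 70]

Fragments:
  9→17: 8 bp
  17→27: 10 bp
  27→32: 5 bp
  32→44: 12 bp
  44→53: 9 bp
  53→58: 5 bp
  58→70: 12 bp
  70→9 (wrap): 74-70+9 = 13 bp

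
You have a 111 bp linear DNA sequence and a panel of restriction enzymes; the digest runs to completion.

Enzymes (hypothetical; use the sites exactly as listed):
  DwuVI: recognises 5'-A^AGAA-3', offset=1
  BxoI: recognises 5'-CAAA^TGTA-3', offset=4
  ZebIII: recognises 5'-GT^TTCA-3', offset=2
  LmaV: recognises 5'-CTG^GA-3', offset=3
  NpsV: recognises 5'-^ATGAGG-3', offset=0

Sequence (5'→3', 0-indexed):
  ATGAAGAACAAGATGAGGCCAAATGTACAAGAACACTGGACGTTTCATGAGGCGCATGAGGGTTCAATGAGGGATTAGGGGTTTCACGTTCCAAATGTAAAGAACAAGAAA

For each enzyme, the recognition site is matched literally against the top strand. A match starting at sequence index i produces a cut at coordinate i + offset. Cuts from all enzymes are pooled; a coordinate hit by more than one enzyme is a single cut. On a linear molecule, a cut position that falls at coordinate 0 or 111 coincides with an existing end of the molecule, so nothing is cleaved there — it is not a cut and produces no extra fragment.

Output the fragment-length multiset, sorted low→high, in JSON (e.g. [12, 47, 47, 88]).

[3,4,5,5,5,6,6,8,9,9,11,11,13,16]

Per-enzyme occurrences:
  DwuVI (AAGAA, off=1): starts [3, 28, 99, 105] → cuts [4, 29, 100, 106]
  BxoI (CAAATGTA, off=4): starts [19, 91] → cuts [23, 95]
  ZebIII (GTTTCA, off=2): starts [41, 80] → cuts [43, 82]
  LmaV (CTGGA, off=3): starts [35] → cuts [38]
  NpsV (ATGAGG, off=0): starts [12, 46, 55, 66] → cuts [12, 46, 55, 66]

All cut coordinates (distinct, sorted): [4, 12, 23, 29, 38, 43, 46, 55, 66, 82, 95, 100, 106]

Fragment lengths:
  [0,4): 4 bp
  [4,12): 8 bp
  [12,23): 11 bp
  [23,29): 6 bp
  [29,38): 9 bp
  [38,43): 5 bp
  [43,46): 3 bp
  [46,55): 9 bp
  [55,66): 11 bp
  [66,82): 16 bp
  [82,95): 13 bp
  [95,100): 5 bp
  [100,106): 6 bp
  [106,111): 5 bp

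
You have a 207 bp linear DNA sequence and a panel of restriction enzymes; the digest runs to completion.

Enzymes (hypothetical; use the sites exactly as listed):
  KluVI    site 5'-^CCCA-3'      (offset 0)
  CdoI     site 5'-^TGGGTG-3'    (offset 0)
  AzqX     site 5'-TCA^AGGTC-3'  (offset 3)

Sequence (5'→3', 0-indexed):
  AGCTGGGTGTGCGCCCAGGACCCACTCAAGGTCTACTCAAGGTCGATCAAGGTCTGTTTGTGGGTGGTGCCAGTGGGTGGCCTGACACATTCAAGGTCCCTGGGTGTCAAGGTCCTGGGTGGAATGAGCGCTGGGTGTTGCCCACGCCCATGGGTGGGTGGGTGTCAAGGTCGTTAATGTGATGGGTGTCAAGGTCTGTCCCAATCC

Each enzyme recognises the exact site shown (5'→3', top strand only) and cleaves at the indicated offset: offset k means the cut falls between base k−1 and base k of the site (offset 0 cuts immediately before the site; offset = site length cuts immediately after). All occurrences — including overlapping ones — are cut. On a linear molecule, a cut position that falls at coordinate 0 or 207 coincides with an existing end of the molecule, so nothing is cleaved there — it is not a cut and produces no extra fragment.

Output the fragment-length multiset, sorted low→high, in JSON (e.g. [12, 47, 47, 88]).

Per-enzyme occurrences:
  KluVI (CCCA, off=0): starts [13, 20, 140, 146, 199] → cuts [13, 20, 140, 146, 199]
  CdoI (TGGGTG, off=0): starts [3, 60, 73, 100, 115, 131, 150, 154, 158, 182] → cuts [3, 60, 73, 100, 115, 131, 150, 154, 158, 182]
  AzqX (TCAAGGTC, off=3): starts [25, 36, 46, 90, 106, 164, 188] → cuts [28, 39, 49, 93, 109, 167, 191]

All cut coordinates (distinct, sorted): [3, 13, 20, 28, 39, 49, 60, 73, 93, 100, 109, 115, 131, 140, 146, 150, 154, 158, 167, 182, 191, 199]

Fragment lengths:
  [0,3): 3 bp
  [3,13): 10 bp
  [13,20): 7 bp
  [20,28): 8 bp
  [28,39): 11 bp
  [39,49): 10 bp
  [49,60): 11 bp
  [60,73): 13 bp
  [73,93): 20 bp
  [93,100): 7 bp
  [100,109): 9 bp
  [109,115): 6 bp
  [115,131): 16 bp
  [131,140): 9 bp
  [140,146): 6 bp
  [146,150): 4 bp
  [150,154): 4 bp
  [154,158): 4 bp
  [158,167): 9 bp
  [167,182): 15 bp
  [182,191): 9 bp
  [191,199): 8 bp
  [199,207): 8 bp

[3,4,4,4,6,6,7,7,8,8,8,9,9,9,9,10,10,11,11,13,15,16,20]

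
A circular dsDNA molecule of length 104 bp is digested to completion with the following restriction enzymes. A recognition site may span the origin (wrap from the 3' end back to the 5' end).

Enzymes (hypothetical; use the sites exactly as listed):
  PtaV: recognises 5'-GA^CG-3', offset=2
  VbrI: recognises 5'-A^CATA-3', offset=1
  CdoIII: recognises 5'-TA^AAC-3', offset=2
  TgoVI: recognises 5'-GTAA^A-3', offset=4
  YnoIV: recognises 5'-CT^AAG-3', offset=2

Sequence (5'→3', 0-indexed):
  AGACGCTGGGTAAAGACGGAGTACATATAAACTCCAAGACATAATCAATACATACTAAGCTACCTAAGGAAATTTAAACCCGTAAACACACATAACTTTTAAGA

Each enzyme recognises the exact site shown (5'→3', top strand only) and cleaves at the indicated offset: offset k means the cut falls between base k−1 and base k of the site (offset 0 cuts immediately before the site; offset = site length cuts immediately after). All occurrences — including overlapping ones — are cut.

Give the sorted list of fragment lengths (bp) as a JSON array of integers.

Site scan:
  PtaV GACG/2: at [1, 14] ⇒ [3, 16]
  VbrI ACATA/1: at [22, 38, 49, 89] ⇒ [23, 39, 50, 90]
  CdoIII TAAAC/2: at [27, 74, 82] ⇒ [29, 76, 84]
  TgoVI GTAAA/4: at [9, 81] ⇒ [13, 85]
  YnoIV CTAAG/2: at [54, 63] ⇒ [56, 65]

All cut coordinates (distinct, sorted): [3, 13, 16, 23, 29, 39, 50, 56, 65, 76, 84, 85, 90]

Fragment lengths:
  3→13: 10 bp
  13→16: 3 bp
  16→23: 7 bp
  23→29: 6 bp
  29→39: 10 bp
  39→50: 11 bp
  50→56: 6 bp
  56→65: 9 bp
  65→76: 11 bp
  76→84: 8 bp
  84→85: 1 bp
  85→90: 5 bp
  90→3 (wrap): 104-90+3 = 17 bp

[1,3,5,6,6,7,8,9,10,10,11,11,17]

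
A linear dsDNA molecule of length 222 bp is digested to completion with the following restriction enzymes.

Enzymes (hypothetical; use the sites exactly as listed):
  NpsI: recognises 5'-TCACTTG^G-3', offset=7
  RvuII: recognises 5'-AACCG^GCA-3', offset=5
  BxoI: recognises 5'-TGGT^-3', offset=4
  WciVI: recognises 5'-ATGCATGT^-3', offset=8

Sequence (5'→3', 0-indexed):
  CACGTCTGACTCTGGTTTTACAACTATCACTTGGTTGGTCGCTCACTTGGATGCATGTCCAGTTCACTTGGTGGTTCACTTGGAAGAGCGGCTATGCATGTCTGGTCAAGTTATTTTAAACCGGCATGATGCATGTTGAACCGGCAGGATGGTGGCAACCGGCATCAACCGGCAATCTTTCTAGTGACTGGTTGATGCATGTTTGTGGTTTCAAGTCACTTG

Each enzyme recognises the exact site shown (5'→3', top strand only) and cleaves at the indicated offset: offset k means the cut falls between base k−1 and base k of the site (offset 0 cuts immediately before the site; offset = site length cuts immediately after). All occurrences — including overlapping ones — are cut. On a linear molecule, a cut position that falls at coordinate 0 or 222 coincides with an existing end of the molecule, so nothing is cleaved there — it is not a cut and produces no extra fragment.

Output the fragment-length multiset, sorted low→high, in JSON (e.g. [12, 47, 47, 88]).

[2,2,3,4,5,7,7,7,8,9,10,10,10,10,12,13,13,16,17,17,19,21]

Scan for sites:
  NpsI TCACTTGG/7: at [26, 42, 63, 75] ⇒ [33, 49, 70, 82]
  RvuII AACCGGCA/5: at [118, 138, 156, 166] ⇒ [123, 143, 161, 171]
  BxoI TGGT/4: at [12, 31, 35, 68, 71, 102, 149, 188, 205] ⇒ [16, 35, 39, 72, 75, 106, 153, 192, 209]
  WciVI ATGCATGT/8: at [50, 93, 128, 194] ⇒ [58, 101, 136, 202]

Pooled cuts: [16, 33, 35, 39, 49, 58, 70, 72, 75, 82, 101, 106, 123, 136, 143, 153, 161, 171, 192, 202, 209]

Fragment lengths:
  [0,16): 16 bp
  [16,33): 17 bp
  [33,35): 2 bp
  [35,39): 4 bp
  [39,49): 10 bp
  [49,58): 9 bp
  [58,70): 12 bp
  [70,72): 2 bp
  [72,75): 3 bp
  [75,82): 7 bp
  [82,101): 19 bp
  [101,106): 5 bp
  [106,123): 17 bp
  [123,136): 13 bp
  [136,143): 7 bp
  [143,153): 10 bp
  [153,161): 8 bp
  [161,171): 10 bp
  [171,192): 21 bp
  [192,202): 10 bp
  [202,209): 7 bp
  [209,222): 13 bp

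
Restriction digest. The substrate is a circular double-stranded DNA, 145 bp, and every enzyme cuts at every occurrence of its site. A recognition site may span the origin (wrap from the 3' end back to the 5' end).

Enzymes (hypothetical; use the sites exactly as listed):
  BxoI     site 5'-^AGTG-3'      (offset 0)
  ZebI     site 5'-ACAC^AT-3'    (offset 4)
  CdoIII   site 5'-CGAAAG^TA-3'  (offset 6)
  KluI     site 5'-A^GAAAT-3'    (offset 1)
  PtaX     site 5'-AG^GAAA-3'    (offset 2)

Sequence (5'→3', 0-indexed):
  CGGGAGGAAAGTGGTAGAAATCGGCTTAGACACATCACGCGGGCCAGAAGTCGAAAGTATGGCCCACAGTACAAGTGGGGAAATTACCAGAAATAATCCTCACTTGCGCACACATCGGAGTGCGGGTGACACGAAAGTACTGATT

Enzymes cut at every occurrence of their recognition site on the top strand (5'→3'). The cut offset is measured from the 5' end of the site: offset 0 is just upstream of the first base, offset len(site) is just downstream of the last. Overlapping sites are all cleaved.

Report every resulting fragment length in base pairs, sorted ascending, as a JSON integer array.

Site scan:
  BxoI AGTG/0: at [9, 73, 118] ⇒ [9, 73, 118]
  ZebI ACACAT/4: at [29, 109] ⇒ [33, 113]
  CdoIII CGAAAGTA/6: at [51, 131] ⇒ [57, 137]
  KluI AGAAAT/1: at [15, 88] ⇒ [16, 89]
  PtaX AGGAAA/2: at [4] ⇒ [6]

Pooled cuts: [6, 9, 16, 33, 57, 73, 89, 113, 118, 137]

Fragment lengths:
  6→9: 3 bp
  9→16: 7 bp
  16→33: 17 bp
  33→57: 24 bp
  57→73: 16 bp
  73→89: 16 bp
  89→113: 24 bp
  113→118: 5 bp
  118→137: 19 bp
  137→6 (wrap): 145-137+6 = 14 bp

[3,5,7,14,16,16,17,19,24,24]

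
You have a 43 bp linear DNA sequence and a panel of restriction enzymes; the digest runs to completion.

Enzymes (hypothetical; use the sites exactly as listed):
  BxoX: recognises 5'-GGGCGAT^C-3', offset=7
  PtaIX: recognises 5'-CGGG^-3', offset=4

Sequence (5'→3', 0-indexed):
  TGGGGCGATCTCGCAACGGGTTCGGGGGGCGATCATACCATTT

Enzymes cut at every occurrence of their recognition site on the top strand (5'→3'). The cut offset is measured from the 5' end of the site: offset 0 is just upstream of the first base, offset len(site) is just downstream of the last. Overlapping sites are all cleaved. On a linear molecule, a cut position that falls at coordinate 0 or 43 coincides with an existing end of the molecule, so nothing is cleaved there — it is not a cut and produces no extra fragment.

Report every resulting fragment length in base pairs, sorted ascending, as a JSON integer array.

[6,7,9,10,11]

Site scan:
  BxoX (GGGCGATC, off=7): starts [2, 26] → cuts [9, 33]
  PtaIX (CGGG, off=4): starts [16, 22] → cuts [20, 26]

Pooled cuts: [9, 20, 26, 33]

Fragment lengths:
  [0,9): 9 bp
  [9,20): 11 bp
  [20,26): 6 bp
  [26,33): 7 bp
  [33,43): 10 bp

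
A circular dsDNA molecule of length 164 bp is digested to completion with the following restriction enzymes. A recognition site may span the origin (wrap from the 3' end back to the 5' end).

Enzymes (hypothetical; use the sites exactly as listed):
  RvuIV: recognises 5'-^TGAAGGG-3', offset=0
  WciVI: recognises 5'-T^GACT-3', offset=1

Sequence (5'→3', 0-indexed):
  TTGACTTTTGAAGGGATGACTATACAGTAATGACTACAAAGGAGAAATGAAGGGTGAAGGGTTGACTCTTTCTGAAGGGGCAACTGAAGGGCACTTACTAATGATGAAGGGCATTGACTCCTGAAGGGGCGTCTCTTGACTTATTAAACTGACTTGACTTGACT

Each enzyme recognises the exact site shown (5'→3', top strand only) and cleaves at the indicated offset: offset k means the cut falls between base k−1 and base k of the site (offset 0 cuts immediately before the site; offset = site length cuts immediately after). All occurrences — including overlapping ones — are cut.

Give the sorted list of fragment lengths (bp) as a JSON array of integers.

Site scan:
  RvuIV TGAAGGG/0: at [8, 47, 54, 72, 84, 104, 121] ⇒ [8, 47, 54, 72, 84, 104, 121]
  WciVI TGACT/1: at [1, 16, 30, 62, 114, 136, 149, 154, 159] ⇒ [2, 17, 31, 63, 115, 137, 150, 155, 160]

Pooled cuts: [2, 8, 17, 31, 47, 54, 63, 72, 84, 104, 115, 121, 137, 150, 155, 160]

Fragments:
  2→8: 6 bp
  8→17: 9 bp
  17→31: 14 bp
  31→47: 16 bp
  47→54: 7 bp
  54→63: 9 bp
  63→72: 9 bp
  72→84: 12 bp
  84→104: 20 bp
  104→115: 11 bp
  115→121: 6 bp
  121→137: 16 bp
  137→150: 13 bp
  150→155: 5 bp
  155→160: 5 bp
  160→2 (wrap): 164-160+2 = 6 bp

[5,5,6,6,6,7,9,9,9,11,12,13,14,16,16,20]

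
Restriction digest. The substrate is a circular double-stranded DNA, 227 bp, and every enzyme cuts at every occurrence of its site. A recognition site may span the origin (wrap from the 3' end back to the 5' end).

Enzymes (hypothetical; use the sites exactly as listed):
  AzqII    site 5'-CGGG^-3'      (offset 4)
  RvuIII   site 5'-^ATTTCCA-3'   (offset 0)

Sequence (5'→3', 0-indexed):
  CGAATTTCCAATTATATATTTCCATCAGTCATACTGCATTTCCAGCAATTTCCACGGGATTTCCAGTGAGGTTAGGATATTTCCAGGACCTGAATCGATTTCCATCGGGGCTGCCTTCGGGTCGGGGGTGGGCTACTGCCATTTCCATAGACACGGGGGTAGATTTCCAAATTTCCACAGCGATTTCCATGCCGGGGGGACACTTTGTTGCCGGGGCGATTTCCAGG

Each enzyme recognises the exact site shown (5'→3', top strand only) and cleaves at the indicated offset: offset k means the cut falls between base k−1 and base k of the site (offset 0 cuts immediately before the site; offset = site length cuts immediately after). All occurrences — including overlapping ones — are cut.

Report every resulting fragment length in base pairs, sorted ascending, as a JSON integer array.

Site scan:
  AzqII CGGG/4: at [54, 105, 117, 122, 153, 192, 211] ⇒ [58, 109, 121, 126, 157, 196, 215]
  RvuIII ATTTCCA/0: at [3, 17, 37, 47, 58, 78, 97, 140, 162, 170, 182, 218] ⇒ [3, 17, 37, 47, 58, 78, 97, 140, 162, 170, 182, 218]

All cut coordinates (distinct, sorted): [3, 17, 37, 47, 58, 78, 97, 109, 121, 126, 140, 157, 162, 170, 182, 196, 215, 218]

Fragments:
  3→17: 14 bp
  17→37: 20 bp
  37→47: 10 bp
  47→58: 11 bp
  58→78: 20 bp
  78→97: 19 bp
  97→109: 12 bp
  109→121: 12 bp
  121→126: 5 bp
  126→140: 14 bp
  140→157: 17 bp
  157→162: 5 bp
  162→170: 8 bp
  170→182: 12 bp
  182→196: 14 bp
  196→215: 19 bp
  215→218: 3 bp
  218→3 (wrap): 227-218+3 = 12 bp

[3,5,5,8,10,11,12,12,12,12,14,14,14,17,19,19,20,20]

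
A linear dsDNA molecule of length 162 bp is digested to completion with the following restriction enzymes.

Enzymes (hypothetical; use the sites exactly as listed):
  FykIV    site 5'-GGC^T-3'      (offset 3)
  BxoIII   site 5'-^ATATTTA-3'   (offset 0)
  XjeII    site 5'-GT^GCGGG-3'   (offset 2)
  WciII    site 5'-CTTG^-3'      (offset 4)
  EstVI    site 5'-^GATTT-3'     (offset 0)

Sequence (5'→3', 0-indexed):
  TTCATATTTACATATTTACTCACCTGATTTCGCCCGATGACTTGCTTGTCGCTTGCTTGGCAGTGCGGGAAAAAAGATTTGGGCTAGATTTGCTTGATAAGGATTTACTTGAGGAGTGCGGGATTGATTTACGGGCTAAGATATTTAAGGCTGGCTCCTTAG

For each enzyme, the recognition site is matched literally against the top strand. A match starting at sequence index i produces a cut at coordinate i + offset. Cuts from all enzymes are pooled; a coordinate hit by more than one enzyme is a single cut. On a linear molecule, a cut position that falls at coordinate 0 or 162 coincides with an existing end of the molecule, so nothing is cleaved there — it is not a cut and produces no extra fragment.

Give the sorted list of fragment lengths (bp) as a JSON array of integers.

Scan for sites:
  FykIV GGCT/3: at [81, 133, 148, 152] ⇒ [84, 136, 151, 155]
  BxoIII ATATTTA/0: at [3, 11, 140] ⇒ [3, 11, 140]
  XjeII GTGCGGG/2: at [62, 115] ⇒ [64, 117]
  WciII CTTG/4: at [40, 44, 51, 55, 92, 107] ⇒ [44, 48, 55, 59, 96, 111]
  EstVI GATTT/0: at [25, 75, 86, 101, 125] ⇒ [25, 75, 86, 101, 125]

All cut coordinates (distinct, sorted): [3, 11, 25, 44, 48, 55, 59, 64, 75, 84, 86, 96, 101, 111, 117, 125, 136, 140, 151, 155]

Fragments:
  [0,3): 3 bp
  [3,11): 8 bp
  [11,25): 14 bp
  [25,44): 19 bp
  [44,48): 4 bp
  [48,55): 7 bp
  [55,59): 4 bp
  [59,64): 5 bp
  [64,75): 11 bp
  [75,84): 9 bp
  [84,86): 2 bp
  [86,96): 10 bp
  [96,101): 5 bp
  [101,111): 10 bp
  [111,117): 6 bp
  [117,125): 8 bp
  [125,136): 11 bp
  [136,140): 4 bp
  [140,151): 11 bp
  [151,155): 4 bp
  [155,162): 7 bp

[2,3,4,4,4,4,5,5,6,7,7,8,8,9,10,10,11,11,11,14,19]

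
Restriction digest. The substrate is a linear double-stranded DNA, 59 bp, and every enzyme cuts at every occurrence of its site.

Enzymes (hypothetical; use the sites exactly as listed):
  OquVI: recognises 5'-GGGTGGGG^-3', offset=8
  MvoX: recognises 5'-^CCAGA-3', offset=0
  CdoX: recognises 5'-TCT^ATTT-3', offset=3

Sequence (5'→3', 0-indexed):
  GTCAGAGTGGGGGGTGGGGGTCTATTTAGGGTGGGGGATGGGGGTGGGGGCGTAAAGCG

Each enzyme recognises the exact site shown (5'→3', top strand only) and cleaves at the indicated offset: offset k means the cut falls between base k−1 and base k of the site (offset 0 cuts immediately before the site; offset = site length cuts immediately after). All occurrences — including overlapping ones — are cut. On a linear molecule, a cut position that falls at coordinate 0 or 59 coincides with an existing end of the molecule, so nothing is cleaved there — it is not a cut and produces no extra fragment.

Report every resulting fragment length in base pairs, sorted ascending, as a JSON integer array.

Site scan:
  OquVI GGGTGGGG/8: at [11, 28, 41] ⇒ [19, 36, 49]
  MvoX (CCAGA, off=0): no sites
  CdoX TCTATTT/3: at [20] ⇒ [23]

All cut coordinates (distinct, sorted): [19, 23, 36, 49]

Fragments:
  [0,19): 19 bp
  [19,23): 4 bp
  [23,36): 13 bp
  [36,49): 13 bp
  [49,59): 10 bp

[4,10,13,13,19]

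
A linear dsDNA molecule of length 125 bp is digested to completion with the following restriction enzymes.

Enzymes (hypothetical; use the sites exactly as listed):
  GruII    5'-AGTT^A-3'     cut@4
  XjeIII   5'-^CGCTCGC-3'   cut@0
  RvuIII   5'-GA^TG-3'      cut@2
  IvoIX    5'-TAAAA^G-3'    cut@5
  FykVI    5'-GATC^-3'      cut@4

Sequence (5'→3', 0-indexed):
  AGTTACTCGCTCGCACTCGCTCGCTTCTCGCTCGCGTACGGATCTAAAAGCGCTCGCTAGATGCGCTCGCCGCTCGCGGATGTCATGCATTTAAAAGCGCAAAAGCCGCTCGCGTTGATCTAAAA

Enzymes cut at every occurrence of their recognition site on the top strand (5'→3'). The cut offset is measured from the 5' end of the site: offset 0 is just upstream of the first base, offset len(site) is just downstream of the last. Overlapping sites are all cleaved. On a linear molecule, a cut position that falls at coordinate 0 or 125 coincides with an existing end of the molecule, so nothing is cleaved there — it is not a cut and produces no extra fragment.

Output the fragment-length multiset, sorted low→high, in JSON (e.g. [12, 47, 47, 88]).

[1,2,3,4,5,5,7,10,10,10,11,11,14,16,16]

Scan for sites:
  GruII (AGTTA, off=4): starts [0] → cuts [4]
  XjeIII (CGCTCGC, off=0): starts [7, 17, 28, 50, 63, 70, 106] → cuts [7, 17, 28, 50, 63, 70, 106]
  RvuIII (GATG, off=2): starts [59, 78] → cuts [61, 80]
  IvoIX (TAAAAG, off=5): starts [44, 91] → cuts [49, 96]
  FykVI (GATC, off=4): starts [40, 116] → cuts [44, 120]

Pooled cuts: [4, 7, 17, 28, 44, 49, 50, 61, 63, 70, 80, 96, 106, 120]

Fragment lengths:
  [0,4): 4 bp
  [4,7): 3 bp
  [7,17): 10 bp
  [17,28): 11 bp
  [28,44): 16 bp
  [44,49): 5 bp
  [49,50): 1 bp
  [50,61): 11 bp
  [61,63): 2 bp
  [63,70): 7 bp
  [70,80): 10 bp
  [80,96): 16 bp
  [96,106): 10 bp
  [106,120): 14 bp
  [120,125): 5 bp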